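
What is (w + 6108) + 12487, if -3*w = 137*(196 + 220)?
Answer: -1207/3 ≈ -402.33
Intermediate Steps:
w = -56992/3 (w = -137*(196 + 220)/3 = -137*416/3 = -⅓*56992 = -56992/3 ≈ -18997.)
(w + 6108) + 12487 = (-56992/3 + 6108) + 12487 = -38668/3 + 12487 = -1207/3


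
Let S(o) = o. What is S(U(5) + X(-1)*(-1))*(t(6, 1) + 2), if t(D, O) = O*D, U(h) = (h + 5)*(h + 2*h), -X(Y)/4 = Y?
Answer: 1168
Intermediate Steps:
X(Y) = -4*Y
U(h) = 3*h*(5 + h) (U(h) = (5 + h)*(3*h) = 3*h*(5 + h))
t(D, O) = D*O
S(U(5) + X(-1)*(-1))*(t(6, 1) + 2) = (3*5*(5 + 5) - 4*(-1)*(-1))*(6*1 + 2) = (3*5*10 + 4*(-1))*(6 + 2) = (150 - 4)*8 = 146*8 = 1168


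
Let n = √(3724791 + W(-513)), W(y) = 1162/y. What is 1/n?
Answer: 3*√108916547397/1910816621 ≈ 0.00051814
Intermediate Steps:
n = √108916547397/171 (n = √(3724791 + 1162/(-513)) = √(3724791 + 1162*(-1/513)) = √(3724791 - 1162/513) = √(1910816621/513) = √108916547397/171 ≈ 1930.0)
1/n = 1/(√108916547397/171) = 3*√108916547397/1910816621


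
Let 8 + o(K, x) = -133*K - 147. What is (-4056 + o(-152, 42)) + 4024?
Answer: 20029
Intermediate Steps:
o(K, x) = -155 - 133*K (o(K, x) = -8 + (-133*K - 147) = -8 + (-147 - 133*K) = -155 - 133*K)
(-4056 + o(-152, 42)) + 4024 = (-4056 + (-155 - 133*(-152))) + 4024 = (-4056 + (-155 + 20216)) + 4024 = (-4056 + 20061) + 4024 = 16005 + 4024 = 20029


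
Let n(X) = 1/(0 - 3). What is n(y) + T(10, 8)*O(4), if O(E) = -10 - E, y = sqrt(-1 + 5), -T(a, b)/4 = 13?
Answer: 2183/3 ≈ 727.67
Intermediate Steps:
T(a, b) = -52 (T(a, b) = -4*13 = -52)
y = 2 (y = sqrt(4) = 2)
n(X) = -1/3 (n(X) = 1/(-3) = -1/3)
n(y) + T(10, 8)*O(4) = -1/3 - 52*(-10 - 1*4) = -1/3 - 52*(-10 - 4) = -1/3 - 52*(-14) = -1/3 + 728 = 2183/3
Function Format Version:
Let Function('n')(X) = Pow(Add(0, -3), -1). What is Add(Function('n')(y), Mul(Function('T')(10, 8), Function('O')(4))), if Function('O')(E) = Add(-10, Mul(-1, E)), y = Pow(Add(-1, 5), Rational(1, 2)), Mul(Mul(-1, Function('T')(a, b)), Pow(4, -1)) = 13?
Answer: Rational(2183, 3) ≈ 727.67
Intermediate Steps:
Function('T')(a, b) = -52 (Function('T')(a, b) = Mul(-4, 13) = -52)
y = 2 (y = Pow(4, Rational(1, 2)) = 2)
Function('n')(X) = Rational(-1, 3) (Function('n')(X) = Pow(-3, -1) = Rational(-1, 3))
Add(Function('n')(y), Mul(Function('T')(10, 8), Function('O')(4))) = Add(Rational(-1, 3), Mul(-52, Add(-10, Mul(-1, 4)))) = Add(Rational(-1, 3), Mul(-52, Add(-10, -4))) = Add(Rational(-1, 3), Mul(-52, -14)) = Add(Rational(-1, 3), 728) = Rational(2183, 3)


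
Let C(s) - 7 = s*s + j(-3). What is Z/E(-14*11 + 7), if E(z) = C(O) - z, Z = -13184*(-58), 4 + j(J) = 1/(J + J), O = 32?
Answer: 4588032/7043 ≈ 651.43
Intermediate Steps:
j(J) = -4 + 1/(2*J) (j(J) = -4 + 1/(J + J) = -4 + 1/(2*J))
Z = 764672
C(s) = 17/6 + s² (C(s) = 7 + (s*s + (-4 + (½)/(-3))) = 7 + (s² + (-4 + (½)*(-⅓))) = 7 + (s² + (-4 - ⅙)) = 7 + (s² - 25/6) = 7 + (-25/6 + s²) = 17/6 + s²)
E(z) = 6161/6 - z (E(z) = (17/6 + 32²) - z = (17/6 + 1024) - z = 6161/6 - z)
Z/E(-14*11 + 7) = 764672/(6161/6 - (-14*11 + 7)) = 764672/(6161/6 - (-154 + 7)) = 764672/(6161/6 - 1*(-147)) = 764672/(6161/6 + 147) = 764672/(7043/6) = 764672*(6/7043) = 4588032/7043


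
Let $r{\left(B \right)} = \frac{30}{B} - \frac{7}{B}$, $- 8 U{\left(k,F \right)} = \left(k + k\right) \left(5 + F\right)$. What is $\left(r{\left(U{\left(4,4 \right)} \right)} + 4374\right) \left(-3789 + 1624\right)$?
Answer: $- \frac{85177595}{9} \approx -9.4642 \cdot 10^{6}$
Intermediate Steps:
$U{\left(k,F \right)} = - \frac{k \left(5 + F\right)}{4}$ ($U{\left(k,F \right)} = - \frac{\left(k + k\right) \left(5 + F\right)}{8} = - \frac{2 k \left(5 + F\right)}{8} = - \frac{k \left(5 + F\right)}{4}$)
$r{\left(B \right)} = \frac{23}{B}$
$\left(r{\left(U{\left(4,4 \right)} \right)} + 4374\right) \left(-3789 + 1624\right) = \left(\frac{23}{\left(- \frac{1}{4}\right) 4 \left(5 + 4\right)} + 4374\right) \left(-3789 + 1624\right) = \left(\frac{23}{\left(- \frac{1}{4}\right) 4 \cdot 9} + 4374\right) \left(-2165\right) = \left(\frac{23}{-9} + 4374\right) \left(-2165\right) = \left(23 \left(- \frac{1}{9}\right) + 4374\right) \left(-2165\right) = \left(- \frac{23}{9} + 4374\right) \left(-2165\right) = \frac{39343}{9} \left(-2165\right) = - \frac{85177595}{9}$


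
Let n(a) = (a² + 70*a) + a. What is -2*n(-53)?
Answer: 1908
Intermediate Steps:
n(a) = a² + 71*a
-2*n(-53) = -(-106)*(71 - 53) = -(-106)*18 = -2*(-954) = 1908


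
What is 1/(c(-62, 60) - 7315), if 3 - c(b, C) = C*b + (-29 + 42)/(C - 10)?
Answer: -50/179613 ≈ -0.00027838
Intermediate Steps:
c(b, C) = 3 - 13/(-10 + C) - C*b (c(b, C) = 3 - (C*b + (-29 + 42)/(C - 10)) = 3 - (C*b + 13/(-10 + C)) = 3 - (13/(-10 + C) + C*b) = 3 + (-13/(-10 + C) - C*b) = 3 - 13/(-10 + C) - C*b)
1/(c(-62, 60) - 7315) = 1/((-43 + 3*60 - 1*(-62)*60**2 + 10*60*(-62))/(-10 + 60) - 7315) = 1/((-43 + 180 - 1*(-62)*3600 - 37200)/50 - 7315) = 1/((-43 + 180 + 223200 - 37200)/50 - 7315) = 1/((1/50)*186137 - 7315) = 1/(186137/50 - 7315) = 1/(-179613/50) = -50/179613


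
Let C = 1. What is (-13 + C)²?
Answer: 144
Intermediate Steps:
(-13 + C)² = (-13 + 1)² = (-12)² = 144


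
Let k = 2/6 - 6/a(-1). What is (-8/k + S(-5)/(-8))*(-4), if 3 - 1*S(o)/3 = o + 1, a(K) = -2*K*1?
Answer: -3/2 ≈ -1.5000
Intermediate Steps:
a(K) = -2*K
k = -8/3 (k = 2/6 - 6/((-2*(-1))) = 2*(⅙) - 6/2 = ⅓ - 6*½ = ⅓ - 3 = -8/3 ≈ -2.6667)
S(o) = 6 - 3*o (S(o) = 9 - 3*(o + 1) = 9 - 3*(1 + o) = 9 + (-3 - 3*o) = 6 - 3*o)
(-8/k + S(-5)/(-8))*(-4) = (-8/(-8/3) + (6 - 3*(-5))/(-8))*(-4) = (-8*(-3/8) + (6 + 15)*(-⅛))*(-4) = (3 + 21*(-⅛))*(-4) = (3 - 21/8)*(-4) = (3/8)*(-4) = -3/2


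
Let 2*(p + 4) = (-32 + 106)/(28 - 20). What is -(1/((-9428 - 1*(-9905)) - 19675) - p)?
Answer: 47999/76792 ≈ 0.62505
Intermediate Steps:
p = 5/8 (p = -4 + ((-32 + 106)/(28 - 20))/2 = -4 + (74/8)/2 = -4 + ((1/8)*74)/2 = -4 + (1/2)*(37/4) = -4 + 37/8 = 5/8 ≈ 0.62500)
-(1/((-9428 - 1*(-9905)) - 19675) - p) = -(1/((-9428 - 1*(-9905)) - 19675) - 1*5/8) = -(1/((-9428 + 9905) - 19675) - 5/8) = -(1/(477 - 19675) - 5/8) = -(1/(-19198) - 5/8) = -(-1/19198 - 5/8) = -1*(-47999/76792) = 47999/76792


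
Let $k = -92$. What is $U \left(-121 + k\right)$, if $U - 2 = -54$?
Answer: $11076$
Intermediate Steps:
$U = -52$ ($U = 2 - 54 = -52$)
$U \left(-121 + k\right) = - 52 \left(-121 - 92\right) = \left(-52\right) \left(-213\right) = 11076$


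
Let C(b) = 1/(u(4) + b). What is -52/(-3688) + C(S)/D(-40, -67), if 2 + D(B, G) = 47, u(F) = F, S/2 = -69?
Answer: 19367/1389915 ≈ 0.013934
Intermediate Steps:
S = -138 (S = 2*(-69) = -138)
D(B, G) = 45 (D(B, G) = -2 + 47 = 45)
C(b) = 1/(4 + b)
-52/(-3688) + C(S)/D(-40, -67) = -52/(-3688) + 1/((4 - 138)*45) = -52*(-1/3688) + (1/45)/(-134) = 13/922 - 1/134*1/45 = 13/922 - 1/6030 = 19367/1389915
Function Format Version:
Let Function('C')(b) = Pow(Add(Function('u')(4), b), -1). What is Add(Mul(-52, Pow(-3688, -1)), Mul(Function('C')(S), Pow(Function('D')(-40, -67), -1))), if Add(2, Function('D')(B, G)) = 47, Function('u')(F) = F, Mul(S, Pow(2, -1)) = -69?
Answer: Rational(19367, 1389915) ≈ 0.013934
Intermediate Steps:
S = -138 (S = Mul(2, -69) = -138)
Function('D')(B, G) = 45 (Function('D')(B, G) = Add(-2, 47) = 45)
Function('C')(b) = Pow(Add(4, b), -1)
Add(Mul(-52, Pow(-3688, -1)), Mul(Function('C')(S), Pow(Function('D')(-40, -67), -1))) = Add(Mul(-52, Pow(-3688, -1)), Mul(Pow(Add(4, -138), -1), Pow(45, -1))) = Add(Mul(-52, Rational(-1, 3688)), Mul(Pow(-134, -1), Rational(1, 45))) = Add(Rational(13, 922), Mul(Rational(-1, 134), Rational(1, 45))) = Add(Rational(13, 922), Rational(-1, 6030)) = Rational(19367, 1389915)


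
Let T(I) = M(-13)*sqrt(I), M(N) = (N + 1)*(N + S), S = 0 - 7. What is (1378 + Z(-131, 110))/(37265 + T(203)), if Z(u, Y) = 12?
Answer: 71446/1899293 - 13344*sqrt(203)/55079497 ≈ 0.034165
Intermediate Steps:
S = -7
M(N) = (1 + N)*(-7 + N) (M(N) = (N + 1)*(N - 7) = (1 + N)*(-7 + N))
T(I) = 240*sqrt(I) (T(I) = (-7 + (-13)**2 - 6*(-13))*sqrt(I) = (-7 + 169 + 78)*sqrt(I) = 240*sqrt(I))
(1378 + Z(-131, 110))/(37265 + T(203)) = (1378 + 12)/(37265 + 240*sqrt(203)) = 1390/(37265 + 240*sqrt(203))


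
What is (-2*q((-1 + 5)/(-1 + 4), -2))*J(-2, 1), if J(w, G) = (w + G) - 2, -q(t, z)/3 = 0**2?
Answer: 0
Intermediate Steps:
q(t, z) = 0 (q(t, z) = -3*0**2 = -3*0 = 0)
J(w, G) = -2 + G + w (J(w, G) = (G + w) - 2 = -2 + G + w)
(-2*q((-1 + 5)/(-1 + 4), -2))*J(-2, 1) = (-2*0)*(-2 + 1 - 2) = 0*(-3) = 0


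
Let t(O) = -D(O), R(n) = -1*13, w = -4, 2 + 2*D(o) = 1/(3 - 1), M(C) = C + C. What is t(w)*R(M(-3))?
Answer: -39/4 ≈ -9.7500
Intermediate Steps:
M(C) = 2*C
D(o) = -¾ (D(o) = -1 + 1/(2*(3 - 1)) = -1 + (½)/2 = -1 + (½)*(½) = -1 + ¼ = -¾)
R(n) = -13
t(O) = ¾ (t(O) = -1*(-¾) = ¾)
t(w)*R(M(-3)) = (¾)*(-13) = -39/4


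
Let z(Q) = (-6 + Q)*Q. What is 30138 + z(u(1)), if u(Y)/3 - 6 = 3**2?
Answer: 31893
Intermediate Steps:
u(Y) = 45 (u(Y) = 18 + 3*3**2 = 18 + 3*9 = 18 + 27 = 45)
z(Q) = Q*(-6 + Q)
30138 + z(u(1)) = 30138 + 45*(-6 + 45) = 30138 + 45*39 = 30138 + 1755 = 31893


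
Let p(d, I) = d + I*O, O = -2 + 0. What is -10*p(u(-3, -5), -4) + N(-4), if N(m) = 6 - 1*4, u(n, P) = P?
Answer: -28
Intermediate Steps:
O = -2
p(d, I) = d - 2*I (p(d, I) = d + I*(-2) = d - 2*I)
N(m) = 2 (N(m) = 6 - 4 = 2)
-10*p(u(-3, -5), -4) + N(-4) = -10*(-5 - 2*(-4)) + 2 = -10*(-5 + 8) + 2 = -10*3 + 2 = -30 + 2 = -28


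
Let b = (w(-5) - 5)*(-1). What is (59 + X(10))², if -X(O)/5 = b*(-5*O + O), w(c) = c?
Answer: 4239481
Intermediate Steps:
b = 10 (b = (-5 - 5)*(-1) = -10*(-1) = 10)
X(O) = 200*O (X(O) = -50*(-5*O + O) = -50*(-4*O) = -(-200)*O = 200*O)
(59 + X(10))² = (59 + 200*10)² = (59 + 2000)² = 2059² = 4239481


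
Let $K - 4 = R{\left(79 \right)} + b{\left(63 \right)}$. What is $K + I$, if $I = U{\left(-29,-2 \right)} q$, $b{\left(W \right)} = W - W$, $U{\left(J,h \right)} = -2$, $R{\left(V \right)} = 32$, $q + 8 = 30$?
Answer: $-8$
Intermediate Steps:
$q = 22$ ($q = -8 + 30 = 22$)
$b{\left(W \right)} = 0$
$I = -44$ ($I = \left(-2\right) 22 = -44$)
$K = 36$ ($K = 4 + \left(32 + 0\right) = 4 + 32 = 36$)
$K + I = 36 - 44 = -8$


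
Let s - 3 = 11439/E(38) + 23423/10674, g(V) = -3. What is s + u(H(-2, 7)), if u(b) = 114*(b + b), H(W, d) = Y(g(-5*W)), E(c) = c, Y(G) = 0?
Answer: 31051699/101403 ≈ 306.22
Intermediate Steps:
H(W, d) = 0
s = 31051699/101403 (s = 3 + (11439/38 + 23423/10674) = 3 + 30747490/101403 = 31051699/101403 ≈ 306.22)
u(b) = 228*b (u(b) = 114*(2*b) = 228*b)
s + u(H(-2, 7)) = 31051699/101403 + 228*0 = 31051699/101403 + 0 = 31051699/101403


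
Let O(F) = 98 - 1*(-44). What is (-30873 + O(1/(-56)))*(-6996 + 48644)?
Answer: -1279884688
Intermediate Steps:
O(F) = 142 (O(F) = 98 + 44 = 142)
(-30873 + O(1/(-56)))*(-6996 + 48644) = (-30873 + 142)*(-6996 + 48644) = -30731*41648 = -1279884688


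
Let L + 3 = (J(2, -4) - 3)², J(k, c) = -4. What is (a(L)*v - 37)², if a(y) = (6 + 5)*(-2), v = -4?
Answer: 2601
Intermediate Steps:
L = 46 (L = -3 + (-4 - 3)² = -3 + (-7)² = -3 + 49 = 46)
a(y) = -22 (a(y) = 11*(-2) = -22)
(a(L)*v - 37)² = (-22*(-4) - 37)² = (88 - 37)² = 51² = 2601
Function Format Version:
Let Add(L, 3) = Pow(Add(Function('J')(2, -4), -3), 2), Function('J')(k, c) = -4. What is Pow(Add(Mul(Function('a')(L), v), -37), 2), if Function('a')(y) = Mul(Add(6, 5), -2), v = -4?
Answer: 2601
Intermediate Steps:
L = 46 (L = Add(-3, Pow(Add(-4, -3), 2)) = Add(-3, Pow(-7, 2)) = Add(-3, 49) = 46)
Function('a')(y) = -22 (Function('a')(y) = Mul(11, -2) = -22)
Pow(Add(Mul(Function('a')(L), v), -37), 2) = Pow(Add(Mul(-22, -4), -37), 2) = Pow(Add(88, -37), 2) = Pow(51, 2) = 2601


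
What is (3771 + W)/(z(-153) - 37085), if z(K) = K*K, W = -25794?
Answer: 22023/13676 ≈ 1.6103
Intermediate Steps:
z(K) = K**2
(3771 + W)/(z(-153) - 37085) = (3771 - 25794)/((-153)**2 - 37085) = -22023/(23409 - 37085) = -22023/(-13676) = -22023*(-1/13676) = 22023/13676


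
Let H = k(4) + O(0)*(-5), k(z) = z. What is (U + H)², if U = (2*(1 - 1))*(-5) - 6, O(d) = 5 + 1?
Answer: 1024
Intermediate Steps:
O(d) = 6
H = -26 (H = 4 + 6*(-5) = 4 - 30 = -26)
U = -6 (U = (2*0)*(-5) - 6 = 0*(-5) - 6 = 0 - 6 = -6)
(U + H)² = (-6 - 26)² = (-32)² = 1024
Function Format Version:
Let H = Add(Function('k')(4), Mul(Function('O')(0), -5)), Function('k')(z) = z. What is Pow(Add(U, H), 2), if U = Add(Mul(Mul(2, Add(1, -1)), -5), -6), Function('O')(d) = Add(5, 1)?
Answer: 1024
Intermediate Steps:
Function('O')(d) = 6
H = -26 (H = Add(4, Mul(6, -5)) = Add(4, -30) = -26)
U = -6 (U = Add(Mul(Mul(2, 0), -5), -6) = Add(Mul(0, -5), -6) = Add(0, -6) = -6)
Pow(Add(U, H), 2) = Pow(Add(-6, -26), 2) = Pow(-32, 2) = 1024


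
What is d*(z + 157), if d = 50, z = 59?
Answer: 10800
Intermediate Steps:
d*(z + 157) = 50*(59 + 157) = 50*216 = 10800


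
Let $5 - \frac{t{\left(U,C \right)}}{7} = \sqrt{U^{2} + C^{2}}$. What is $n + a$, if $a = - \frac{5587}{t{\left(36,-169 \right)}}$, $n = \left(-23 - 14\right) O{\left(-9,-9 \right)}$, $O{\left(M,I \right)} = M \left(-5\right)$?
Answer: $- \frac{347664025}{208824} + \frac{5587 \sqrt{29857}}{208824} \approx -1660.2$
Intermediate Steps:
$O{\left(M,I \right)} = - 5 M$
$t{\left(U,C \right)} = 35 - 7 \sqrt{C^{2} + U^{2}}$ ($t{\left(U,C \right)} = 35 - 7 \sqrt{U^{2} + C^{2}} = 35 - 7 \sqrt{C^{2} + U^{2}}$)
$n = -1665$ ($n = \left(-23 - 14\right) \left(\left(-5\right) \left(-9\right)\right) = \left(-37\right) 45 = -1665$)
$a = - \frac{5587}{35 - 7 \sqrt{29857}}$ ($a = - \frac{5587}{35 - 7 \sqrt{\left(-169\right)^{2} + 36^{2}}} = - \frac{5587}{35 - 7 \sqrt{28561 + 1296}} = - \frac{5587}{35 - 7 \sqrt{29857}} \approx 4.7567$)
$n + a = -1665 + \left(\frac{27935}{208824} + \frac{5587 \sqrt{29857}}{208824}\right) = - \frac{347664025}{208824} + \frac{5587 \sqrt{29857}}{208824}$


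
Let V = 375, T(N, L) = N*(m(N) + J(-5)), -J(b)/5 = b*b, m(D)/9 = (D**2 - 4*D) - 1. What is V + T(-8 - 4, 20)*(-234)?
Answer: 4476327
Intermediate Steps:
m(D) = -9 - 36*D + 9*D**2 (m(D) = 9*((D**2 - 4*D) - 1) = 9*(-1 + D**2 - 4*D) = -9 - 36*D + 9*D**2)
J(b) = -5*b**2 (J(b) = -5*b*b = -5*b**2)
T(N, L) = N*(-134 - 36*N + 9*N**2) (T(N, L) = N*((-9 - 36*N + 9*N**2) - 5*(-5)**2) = N*((-9 - 36*N + 9*N**2) - 5*25) = N*((-9 - 36*N + 9*N**2) - 125) = N*(-134 - 36*N + 9*N**2))
V + T(-8 - 4, 20)*(-234) = 375 + ((-8 - 4)*(-134 - 36*(-8 - 4) + 9*(-8 - 4)**2))*(-234) = 375 - 12*(-134 - 36*(-12) + 9*(-12)**2)*(-234) = 375 - 12*(-134 + 432 + 9*144)*(-234) = 375 - 12*(-134 + 432 + 1296)*(-234) = 375 - 12*1594*(-234) = 375 - 19128*(-234) = 375 + 4475952 = 4476327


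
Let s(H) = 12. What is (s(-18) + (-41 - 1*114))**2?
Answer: 20449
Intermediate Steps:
(s(-18) + (-41 - 1*114))**2 = (12 + (-41 - 1*114))**2 = (12 + (-41 - 114))**2 = (12 - 155)**2 = (-143)**2 = 20449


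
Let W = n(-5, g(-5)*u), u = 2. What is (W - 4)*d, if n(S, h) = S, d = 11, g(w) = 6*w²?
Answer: -99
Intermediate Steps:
W = -5
(W - 4)*d = (-5 - 4)*11 = -9*11 = -99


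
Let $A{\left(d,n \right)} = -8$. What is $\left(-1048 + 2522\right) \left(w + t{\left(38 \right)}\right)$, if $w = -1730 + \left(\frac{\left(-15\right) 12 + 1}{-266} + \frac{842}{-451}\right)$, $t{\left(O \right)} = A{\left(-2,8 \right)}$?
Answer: $- \frac{13979158117}{5453} \approx -2.5636 \cdot 10^{6}$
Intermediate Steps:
$t{\left(O \right)} = -8$
$w = - \frac{207684423}{119966}$ ($w = -1730 + \left(\left(-180 + 1\right) \left(- \frac{1}{266}\right) + 842 \left(- \frac{1}{451}\right)\right) = -1730 - \frac{143243}{119966} = - \frac{207684423}{119966} \approx -1731.2$)
$\left(-1048 + 2522\right) \left(w + t{\left(38 \right)}\right) = \left(-1048 + 2522\right) \left(- \frac{207684423}{119966} - 8\right) = 1474 \left(- \frac{208644151}{119966}\right) = - \frac{13979158117}{5453}$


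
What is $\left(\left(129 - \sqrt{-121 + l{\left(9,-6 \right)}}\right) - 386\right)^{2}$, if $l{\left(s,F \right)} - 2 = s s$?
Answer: $\left(257 + i \sqrt{38}\right)^{2} \approx 66011.0 + 3168.5 i$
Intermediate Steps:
$l{\left(s,F \right)} = 2 + s^{2}$ ($l{\left(s,F \right)} = 2 + s s = 2 + s^{2}$)
$\left(\left(129 - \sqrt{-121 + l{\left(9,-6 \right)}}\right) - 386\right)^{2} = \left(\left(129 - \sqrt{-121 + \left(2 + 9^{2}\right)}\right) - 386\right)^{2} = \left(\left(129 - \sqrt{-121 + \left(2 + 81\right)}\right) - 386\right)^{2} = \left(\left(129 - \sqrt{-121 + 83}\right) - 386\right)^{2} = \left(\left(129 - \sqrt{-38}\right) - 386\right)^{2} = \left(\left(129 - i \sqrt{38}\right) - 386\right)^{2} = \left(-257 - i \sqrt{38}\right)^{2}$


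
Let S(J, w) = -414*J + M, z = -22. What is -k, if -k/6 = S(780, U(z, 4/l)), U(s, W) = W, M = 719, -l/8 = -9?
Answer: -1933206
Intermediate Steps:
l = 72 (l = -8*(-9) = 72)
S(J, w) = 719 - 414*J (S(J, w) = -414*J + 719 = 719 - 414*J)
k = 1933206 (k = -6*(719 - 414*780) = -6*(719 - 322920) = -6*(-322201) = 1933206)
-k = -1*1933206 = -1933206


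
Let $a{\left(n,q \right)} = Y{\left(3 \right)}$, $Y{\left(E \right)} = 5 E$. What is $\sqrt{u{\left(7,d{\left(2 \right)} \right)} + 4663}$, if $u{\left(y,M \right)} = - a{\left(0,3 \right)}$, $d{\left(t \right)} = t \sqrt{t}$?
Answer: $2 \sqrt{1162} \approx 68.176$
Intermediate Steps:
$a{\left(n,q \right)} = 15$ ($a{\left(n,q \right)} = 5 \cdot 3 = 15$)
$d{\left(t \right)} = t^{\frac{3}{2}}$
$u{\left(y,M \right)} = -15$ ($u{\left(y,M \right)} = \left(-1\right) 15 = -15$)
$\sqrt{u{\left(7,d{\left(2 \right)} \right)} + 4663} = \sqrt{-15 + 4663} = \sqrt{4648} = 2 \sqrt{1162}$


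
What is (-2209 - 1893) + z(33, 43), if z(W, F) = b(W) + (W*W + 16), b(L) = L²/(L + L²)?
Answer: -101865/34 ≈ -2996.0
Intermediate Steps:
b(L) = L²/(L + L²)
z(W, F) = 16 + W² + W/(1 + W) (z(W, F) = W/(1 + W) + (W*W + 16) = W/(1 + W) + (W² + 16) = W/(1 + W) + (16 + W²) = 16 + W² + W/(1 + W))
(-2209 - 1893) + z(33, 43) = (-2209 - 1893) + (33 + (1 + 33)*(16 + 33²))/(1 + 33) = -4102 + (33 + 34*(16 + 1089))/34 = -4102 + (33 + 34*1105)/34 = -4102 + (33 + 37570)/34 = -4102 + (1/34)*37603 = -4102 + 37603/34 = -101865/34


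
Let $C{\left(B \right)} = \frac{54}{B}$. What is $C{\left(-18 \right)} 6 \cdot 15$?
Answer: $-270$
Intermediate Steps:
$C{\left(-18 \right)} 6 \cdot 15 = \frac{54}{-18} \cdot 6 \cdot 15 = 54 \left(- \frac{1}{18}\right) 90 = \left(-3\right) 90 = -270$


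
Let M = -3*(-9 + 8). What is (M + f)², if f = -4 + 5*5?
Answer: 576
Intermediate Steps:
M = 3 (M = -3*(-1) = 3)
f = 21 (f = -4 + 25 = 21)
(M + f)² = (3 + 21)² = 24² = 576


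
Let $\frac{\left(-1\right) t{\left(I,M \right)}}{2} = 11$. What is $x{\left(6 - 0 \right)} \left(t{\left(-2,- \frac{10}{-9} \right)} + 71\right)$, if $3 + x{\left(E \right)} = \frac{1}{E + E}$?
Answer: $- \frac{1715}{12} \approx -142.92$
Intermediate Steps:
$t{\left(I,M \right)} = -22$ ($t{\left(I,M \right)} = \left(-2\right) 11 = -22$)
$x{\left(E \right)} = -3 + \frac{1}{2 E}$ ($x{\left(E \right)} = -3 + \frac{1}{E + E} = -3 + \frac{1}{2 E}$)
$x{\left(6 - 0 \right)} \left(t{\left(-2,- \frac{10}{-9} \right)} + 71\right) = \left(-3 + \frac{1}{2 \left(6 - 0\right)}\right) \left(-22 + 71\right) = \left(-3 + \frac{1}{2 \left(6 + 0\right)}\right) 49 = \left(-3 + \frac{1}{2 \cdot 6}\right) 49 = \left(-3 + \frac{1}{2} \cdot \frac{1}{6}\right) 49 = \left(-3 + \frac{1}{12}\right) 49 = \left(- \frac{35}{12}\right) 49 = - \frac{1715}{12}$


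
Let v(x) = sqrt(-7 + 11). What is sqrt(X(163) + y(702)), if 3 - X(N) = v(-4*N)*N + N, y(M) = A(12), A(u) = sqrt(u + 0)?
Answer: sqrt(-486 + 2*sqrt(3)) ≈ 21.967*I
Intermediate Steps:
v(x) = 2 (v(x) = sqrt(4) = 2)
A(u) = sqrt(u)
y(M) = 2*sqrt(3) (y(M) = sqrt(12) = 2*sqrt(3))
X(N) = 3 - 3*N (X(N) = 3 - (2*N + N) = 3 - 3*N)
sqrt(X(163) + y(702)) = sqrt((3 - 3*163) + 2*sqrt(3)) = sqrt((3 - 489) + 2*sqrt(3)) = sqrt(-486 + 2*sqrt(3))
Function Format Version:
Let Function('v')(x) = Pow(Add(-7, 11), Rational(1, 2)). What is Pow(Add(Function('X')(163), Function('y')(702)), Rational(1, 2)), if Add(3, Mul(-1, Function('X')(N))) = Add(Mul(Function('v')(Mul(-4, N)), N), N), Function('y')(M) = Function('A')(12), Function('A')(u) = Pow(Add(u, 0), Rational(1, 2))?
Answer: Pow(Add(-486, Mul(2, Pow(3, Rational(1, 2)))), Rational(1, 2)) ≈ Mul(21.967, I)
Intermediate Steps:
Function('v')(x) = 2 (Function('v')(x) = Pow(4, Rational(1, 2)) = 2)
Function('A')(u) = Pow(u, Rational(1, 2))
Function('y')(M) = Mul(2, Pow(3, Rational(1, 2))) (Function('y')(M) = Pow(12, Rational(1, 2)) = Mul(2, Pow(3, Rational(1, 2))))
Function('X')(N) = Add(3, Mul(-3, N)) (Function('X')(N) = Add(3, Mul(-1, Add(Mul(2, N), N))) = Add(3, Mul(-1, Mul(3, N))) = Add(3, Mul(-3, N)))
Pow(Add(Function('X')(163), Function('y')(702)), Rational(1, 2)) = Pow(Add(Add(3, Mul(-3, 163)), Mul(2, Pow(3, Rational(1, 2)))), Rational(1, 2)) = Pow(Add(Add(3, -489), Mul(2, Pow(3, Rational(1, 2)))), Rational(1, 2)) = Pow(Add(-486, Mul(2, Pow(3, Rational(1, 2)))), Rational(1, 2))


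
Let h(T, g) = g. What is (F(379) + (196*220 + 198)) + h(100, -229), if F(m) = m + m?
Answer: 43847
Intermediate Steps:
F(m) = 2*m
(F(379) + (196*220 + 198)) + h(100, -229) = (2*379 + (196*220 + 198)) - 229 = (758 + (43120 + 198)) - 229 = (758 + 43318) - 229 = 44076 - 229 = 43847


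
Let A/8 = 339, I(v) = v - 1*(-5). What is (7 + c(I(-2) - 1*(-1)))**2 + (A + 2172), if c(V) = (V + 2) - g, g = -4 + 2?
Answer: 5109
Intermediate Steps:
I(v) = 5 + v (I(v) = v + 5 = 5 + v)
g = -2
c(V) = 4 + V (c(V) = (V + 2) - 1*(-2) = (2 + V) + 2 = 4 + V)
A = 2712 (A = 8*339 = 2712)
(7 + c(I(-2) - 1*(-1)))**2 + (A + 2172) = (7 + (4 + ((5 - 2) - 1*(-1))))**2 + (2712 + 2172) = (7 + (4 + (3 + 1)))**2 + 4884 = (7 + (4 + 4))**2 + 4884 = (7 + 8)**2 + 4884 = 15**2 + 4884 = 225 + 4884 = 5109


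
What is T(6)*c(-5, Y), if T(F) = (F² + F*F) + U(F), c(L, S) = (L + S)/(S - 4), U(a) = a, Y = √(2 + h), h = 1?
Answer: 102 + 6*√3 ≈ 112.39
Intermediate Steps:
Y = √3 (Y = √(2 + 1) = √3 ≈ 1.7320)
c(L, S) = (L + S)/(-4 + S)
T(F) = F + 2*F² (T(F) = (F² + F*F) + F = (F² + F²) + F = 2*F² + F = F + 2*F²)
T(6)*c(-5, Y) = (6*(1 + 2*6))*((-5 + √3)/(-4 + √3)) = (6*(1 + 12))*((-5 + √3)/(-4 + √3)) = (6*13)*((-5 + √3)/(-4 + √3)) = 78*((-5 + √3)/(-4 + √3)) = 78*(-5 + √3)/(-4 + √3)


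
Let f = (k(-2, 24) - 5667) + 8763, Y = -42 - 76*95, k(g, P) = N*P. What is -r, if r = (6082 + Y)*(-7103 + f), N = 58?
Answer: -3085700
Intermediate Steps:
k(g, P) = 58*P
Y = -7262 (Y = -42 - 7220 = -7262)
f = 4488 (f = (58*24 - 5667) + 8763 = (1392 - 5667) + 8763 = -4275 + 8763 = 4488)
r = 3085700 (r = (6082 - 7262)*(-7103 + 4488) = -1180*(-2615) = 3085700)
-r = -1*3085700 = -3085700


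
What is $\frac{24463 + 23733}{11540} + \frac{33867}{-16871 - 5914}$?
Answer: $\frac{11788678}{4382315} \approx 2.6901$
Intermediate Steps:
$\frac{24463 + 23733}{11540} + \frac{33867}{-16871 - 5914} = 48196 \cdot \frac{1}{11540} + \frac{33867}{-16871 - 5914} = \frac{12049}{2885} + \frac{33867}{-22785} = \frac{12049}{2885} + 33867 \left(- \frac{1}{22785}\right) = \frac{12049}{2885} - \frac{11289}{7595} = \frac{11788678}{4382315}$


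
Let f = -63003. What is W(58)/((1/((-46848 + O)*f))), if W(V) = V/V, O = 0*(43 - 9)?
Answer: 2951564544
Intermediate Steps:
O = 0 (O = 0*34 = 0)
W(V) = 1
W(58)/((1/((-46848 + O)*f))) = 1/(1/((-46848 + 0)*(-63003))) = 1/(-1/63003/(-46848)) = 1/(-1/46848*(-1/63003)) = 1/(1/2951564544) = 1*2951564544 = 2951564544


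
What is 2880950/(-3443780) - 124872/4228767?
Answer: -420429932827/485431440642 ≈ -0.86610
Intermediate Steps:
2880950/(-3443780) - 124872/4228767 = 2880950*(-1/3443780) - 124872*1/4228767 = -288095/344378 - 41624/1409589 = -420429932827/485431440642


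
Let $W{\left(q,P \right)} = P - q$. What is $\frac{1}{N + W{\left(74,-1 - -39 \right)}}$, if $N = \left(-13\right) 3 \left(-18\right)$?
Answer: $\frac{1}{666} \approx 0.0015015$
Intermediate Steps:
$N = 702$ ($N = \left(-39\right) \left(-18\right) = 702$)
$\frac{1}{N + W{\left(74,-1 - -39 \right)}} = \frac{1}{702 - 36} = \frac{1}{666}$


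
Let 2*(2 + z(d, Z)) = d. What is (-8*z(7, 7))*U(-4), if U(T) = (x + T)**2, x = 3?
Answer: -12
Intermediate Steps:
U(T) = (3 + T)**2
z(d, Z) = -2 + d/2
(-8*z(7, 7))*U(-4) = (-8*(-2 + (1/2)*7))*(3 - 4)**2 = -8*(-2 + 7/2)*(-1)**2 = -8*3/2*1 = -12*1 = -12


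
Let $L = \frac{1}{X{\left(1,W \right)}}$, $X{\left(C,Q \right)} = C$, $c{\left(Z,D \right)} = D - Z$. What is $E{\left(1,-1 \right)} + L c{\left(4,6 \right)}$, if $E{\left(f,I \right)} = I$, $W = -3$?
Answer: $1$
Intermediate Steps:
$L = 1$ ($L = 1^{-1} = 1$)
$E{\left(1,-1 \right)} + L c{\left(4,6 \right)} = -1 + 1 \left(6 - 4\right) = -1 + 1 \cdot 2 = -1 + 2 = 1$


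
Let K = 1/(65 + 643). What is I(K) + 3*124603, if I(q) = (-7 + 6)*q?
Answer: 264656771/708 ≈ 3.7381e+5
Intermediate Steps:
K = 1/708 ≈ 0.0014124
I(q) = -q
I(K) + 3*124603 = -1*1/708 + 3*124603 = -1/708 + 373809 = 264656771/708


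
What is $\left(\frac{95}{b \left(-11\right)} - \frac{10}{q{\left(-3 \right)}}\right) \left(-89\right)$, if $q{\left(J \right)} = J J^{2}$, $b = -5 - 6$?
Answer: $- \frac{335975}{3267} \approx -102.84$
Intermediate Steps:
$b = -11$ ($b = -5 - 6 = -11$)
$q{\left(J \right)} = J^{3}$
$\left(\frac{95}{b \left(-11\right)} - \frac{10}{q{\left(-3 \right)}}\right) \left(-89\right) = \left(\frac{95}{\left(-11\right) \left(-11\right)} - \frac{10}{\left(-3\right)^{3}}\right) \left(-89\right) = \left(\frac{95}{121} - \frac{10}{-27}\right) \left(-89\right) = \left(95 \cdot \frac{1}{121} - - \frac{10}{27}\right) \left(-89\right) = \left(\frac{95}{121} + \frac{10}{27}\right) \left(-89\right) = \frac{3775}{3267} \left(-89\right) = - \frac{335975}{3267}$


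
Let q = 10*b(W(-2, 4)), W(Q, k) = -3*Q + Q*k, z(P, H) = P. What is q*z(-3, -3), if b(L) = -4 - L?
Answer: 60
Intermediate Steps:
q = -20 (q = 10*(-4 - (-2)*(-3 + 4)) = 10*(-4 - (-2)) = 10*(-4 - 1*(-2)) = 10*(-4 + 2) = 10*(-2) = -20)
q*z(-3, -3) = -20*(-3) = 60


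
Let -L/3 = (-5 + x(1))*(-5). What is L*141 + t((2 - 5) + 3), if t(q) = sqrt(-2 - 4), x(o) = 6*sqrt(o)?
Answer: 2115 + I*sqrt(6) ≈ 2115.0 + 2.4495*I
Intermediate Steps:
t(q) = I*sqrt(6) (t(q) = sqrt(-6) = I*sqrt(6))
L = 15 (L = -3*(-5 + 6*sqrt(1))*(-5) = -3*(-5 + 6*1)*(-5) = -3*(-5 + 6)*(-5) = -3*(-5) = 15)
L*141 + t((2 - 5) + 3) = 15*141 + I*sqrt(6) = 2115 + I*sqrt(6)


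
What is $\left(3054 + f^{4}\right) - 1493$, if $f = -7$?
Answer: $3962$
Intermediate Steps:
$\left(3054 + f^{4}\right) - 1493 = \left(3054 + \left(-7\right)^{4}\right) - 1493 = \left(3054 + 2401\right) - 1493 = 5455 - 1493 = 3962$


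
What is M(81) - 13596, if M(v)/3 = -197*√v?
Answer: -18915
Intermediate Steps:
M(v) = -591*√v (M(v) = 3*(-197*√v) = -591*√v)
M(81) - 13596 = -591*√81 - 13596 = -591*9 - 13596 = -5319 - 13596 = -18915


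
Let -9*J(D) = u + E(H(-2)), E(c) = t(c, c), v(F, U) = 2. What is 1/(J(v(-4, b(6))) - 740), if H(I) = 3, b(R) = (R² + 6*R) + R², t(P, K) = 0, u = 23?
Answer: -9/6683 ≈ -0.0013467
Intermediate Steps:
b(R) = 2*R² + 6*R
E(c) = 0
J(D) = -23/9 (J(D) = -(23 + 0)/9 = -⅑*23 = -23/9)
1/(J(v(-4, b(6))) - 740) = 1/(-23/9 - 740) = 1/(-6683/9) = -9/6683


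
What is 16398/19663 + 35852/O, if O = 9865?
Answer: 866724146/193975495 ≈ 4.4682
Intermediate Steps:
16398/19663 + 35852/O = 16398/19663 + 35852/9865 = 866724146/193975495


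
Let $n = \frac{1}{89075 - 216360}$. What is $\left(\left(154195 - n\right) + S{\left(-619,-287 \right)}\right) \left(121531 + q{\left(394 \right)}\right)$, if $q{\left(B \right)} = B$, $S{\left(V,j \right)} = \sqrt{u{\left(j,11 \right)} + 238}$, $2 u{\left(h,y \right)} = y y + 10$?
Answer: $\frac{478597337395760}{25457} + \frac{121925 \sqrt{1214}}{2} \approx 1.8802 \cdot 10^{10}$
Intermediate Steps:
$u{\left(h,y \right)} = 5 + \frac{y^{2}}{2}$ ($u{\left(h,y \right)} = \frac{y y + 10}{2} = \frac{y^{2} + 10}{2} = \frac{10 + y^{2}}{2} = 5 + \frac{y^{2}}{2}$)
$n = - \frac{1}{127285}$ ($n = \frac{1}{-127285} = - \frac{1}{127285} \approx -7.8564 \cdot 10^{-6}$)
$S{\left(V,j \right)} = \frac{\sqrt{1214}}{2}$ ($S{\left(V,j \right)} = \sqrt{\left(5 + \frac{11^{2}}{2}\right) + 238} = \sqrt{\left(5 + \frac{1}{2} \cdot 121\right) + 238} = \sqrt{\left(5 + \frac{121}{2}\right) + 238} = \sqrt{\frac{131}{2} + 238} = \sqrt{\frac{607}{2}} = \frac{\sqrt{1214}}{2}$)
$\left(\left(154195 - n\right) + S{\left(-619,-287 \right)}\right) \left(121531 + q{\left(394 \right)}\right) = \left(\left(154195 - - \frac{1}{127285}\right) + \frac{\sqrt{1214}}{2}\right) \left(121531 + 394\right) = \left(\left(154195 + \frac{1}{127285}\right) + \frac{\sqrt{1214}}{2}\right) 121925 = \left(\frac{19626710576}{127285} + \frac{\sqrt{1214}}{2}\right) 121925 = \frac{478597337395760}{25457} + \frac{121925 \sqrt{1214}}{2}$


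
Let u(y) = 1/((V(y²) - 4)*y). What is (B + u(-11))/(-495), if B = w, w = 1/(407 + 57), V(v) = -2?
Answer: -53/1515888 ≈ -3.4963e-5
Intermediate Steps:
w = 1/464 ≈ 0.0021552
B = 1/464 ≈ 0.0021552
u(y) = -1/(6*y) (u(y) = 1/((-2 - 4)*y) = 1/((-6)*y) = -1/(6*y))
(B + u(-11))/(-495) = (1/464 - ⅙/(-11))/(-495) = (1/464 - ⅙*(-1/11))*(-1/495) = (1/464 + 1/66)*(-1/495) = (265/15312)*(-1/495) = -53/1515888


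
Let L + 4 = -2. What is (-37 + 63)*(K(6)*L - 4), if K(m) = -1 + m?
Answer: -884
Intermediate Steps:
L = -6 (L = -4 - 2 = -6)
(-37 + 63)*(K(6)*L - 4) = (-37 + 63)*((-1 + 6)*(-6) - 4) = 26*(5*(-6) - 4) = 26*(-30 - 4) = 26*(-34) = -884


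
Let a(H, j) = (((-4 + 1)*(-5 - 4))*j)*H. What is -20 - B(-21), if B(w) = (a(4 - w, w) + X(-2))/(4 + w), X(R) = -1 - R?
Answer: -14514/17 ≈ -853.76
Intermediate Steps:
a(H, j) = 27*H*j (a(H, j) = ((-3*(-9))*j)*H = (27*j)*H = 27*H*j)
B(w) = (1 + 27*w*(4 - w))/(4 + w) (B(w) = (27*(4 - w)*w + (-1 - 1*(-2)))/(4 + w) = (27*w*(4 - w) + (-1 + 2))/(4 + w) = (27*w*(4 - w) + 1)/(4 + w) = (1 + 27*w*(4 - w))/(4 + w))
-20 - B(-21) = -20 - (1 - 27*(-21)*(-4 - 21))/(4 - 21) = -20 - (1 - 27*(-21)*(-25))/(-17) = -20 - (-1)*(1 - 14175)/17 = -20 - (-1)*(-14174)/17 = -20 - 1*14174/17 = -20 - 14174/17 = -14514/17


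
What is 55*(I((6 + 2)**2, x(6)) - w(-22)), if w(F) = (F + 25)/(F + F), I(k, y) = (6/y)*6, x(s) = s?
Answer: 1335/4 ≈ 333.75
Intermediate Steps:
I(k, y) = 36/y
w(F) = (25 + F)/(2*F) (w(F) = (25 + F)/((2*F)) = (25 + F)*(1/(2*F)) = (25 + F)/(2*F))
55*(I((6 + 2)**2, x(6)) - w(-22)) = 55*(36/6 - (25 - 22)/(2*(-22))) = 55*(36*(1/6) - (-1)*3/(2*22)) = 55*(6 - 1*(-3/44)) = 55*(6 + 3/44) = 55*(267/44) = 1335/4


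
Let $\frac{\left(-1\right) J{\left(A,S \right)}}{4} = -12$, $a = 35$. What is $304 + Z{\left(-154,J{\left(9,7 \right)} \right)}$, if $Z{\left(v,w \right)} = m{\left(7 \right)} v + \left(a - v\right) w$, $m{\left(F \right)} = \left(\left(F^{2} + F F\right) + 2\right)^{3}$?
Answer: $-153990624$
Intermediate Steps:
$J{\left(A,S \right)} = 48$ ($J{\left(A,S \right)} = \left(-4\right) \left(-12\right) = 48$)
$m{\left(F \right)} = \left(2 + 2 F^{2}\right)^{3}$ ($m{\left(F \right)} = \left(\left(F^{2} + F^{2}\right) + 2\right)^{3} = \left(2 F^{2} + 2\right)^{3} = \left(2 + 2 F^{2}\right)^{3}$)
$Z{\left(v,w \right)} = 1000000 v + w \left(35 - v\right)$ ($Z{\left(v,w \right)} = 8 \left(1 + 7^{2}\right)^{3} v + \left(35 - v\right) w = 8 \left(1 + 49\right)^{3} v + w \left(35 - v\right) = 8 \cdot 50^{3} v + w \left(35 - v\right) = 8 \cdot 125000 v + w \left(35 - v\right) = 1000000 v + w \left(35 - v\right)$)
$304 + Z{\left(-154,J{\left(9,7 \right)} \right)} = 304 + \left(35 \cdot 48 + 1000000 \left(-154\right) - \left(-154\right) 48\right) = 304 + \left(1680 - 154000000 + 7392\right) = 304 - 153990928 = -153990624$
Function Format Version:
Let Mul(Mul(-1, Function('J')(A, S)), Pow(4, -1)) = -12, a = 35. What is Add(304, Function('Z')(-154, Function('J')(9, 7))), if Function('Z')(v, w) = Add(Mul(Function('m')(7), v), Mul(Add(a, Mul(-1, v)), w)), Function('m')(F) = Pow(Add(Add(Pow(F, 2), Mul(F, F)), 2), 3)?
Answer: -153990624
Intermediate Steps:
Function('J')(A, S) = 48 (Function('J')(A, S) = Mul(-4, -12) = 48)
Function('m')(F) = Pow(Add(2, Mul(2, Pow(F, 2))), 3) (Function('m')(F) = Pow(Add(Add(Pow(F, 2), Pow(F, 2)), 2), 3) = Pow(Add(Mul(2, Pow(F, 2)), 2), 3) = Pow(Add(2, Mul(2, Pow(F, 2))), 3))
Function('Z')(v, w) = Add(Mul(1000000, v), Mul(w, Add(35, Mul(-1, v)))) (Function('Z')(v, w) = Add(Mul(Mul(8, Pow(Add(1, Pow(7, 2)), 3)), v), Mul(Add(35, Mul(-1, v)), w)) = Add(Mul(Mul(8, Pow(Add(1, 49), 3)), v), Mul(w, Add(35, Mul(-1, v)))) = Add(Mul(Mul(8, Pow(50, 3)), v), Mul(w, Add(35, Mul(-1, v)))) = Add(Mul(Mul(8, 125000), v), Mul(w, Add(35, Mul(-1, v)))) = Add(Mul(1000000, v), Mul(w, Add(35, Mul(-1, v)))))
Add(304, Function('Z')(-154, Function('J')(9, 7))) = Add(304, Add(Mul(35, 48), Mul(1000000, -154), Mul(-1, -154, 48))) = Add(304, Add(1680, -154000000, 7392)) = Add(304, -153990928) = -153990624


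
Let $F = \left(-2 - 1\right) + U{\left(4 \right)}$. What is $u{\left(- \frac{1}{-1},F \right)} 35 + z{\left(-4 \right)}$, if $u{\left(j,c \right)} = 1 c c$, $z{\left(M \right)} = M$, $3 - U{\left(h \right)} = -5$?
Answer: $871$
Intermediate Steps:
$U{\left(h \right)} = 8$ ($U{\left(h \right)} = 3 - -5 = 3 + 5 = 8$)
$F = 5$ ($F = \left(-2 - 1\right) + 8 = -3 + 8 = 5$)
$u{\left(j,c \right)} = c^{2}$ ($u{\left(j,c \right)} = c c = c^{2}$)
$u{\left(- \frac{1}{-1},F \right)} 35 + z{\left(-4 \right)} = 5^{2} \cdot 35 - 4 = 25 \cdot 35 - 4 = 875 - 4 = 871$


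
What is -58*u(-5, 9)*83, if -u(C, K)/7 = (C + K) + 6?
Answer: 336980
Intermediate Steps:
u(C, K) = -42 - 7*C - 7*K (u(C, K) = -7*((C + K) + 6) = -7*(6 + C + K) = -42 - 7*C - 7*K)
-58*u(-5, 9)*83 = -58*(-42 - 7*(-5) - 7*9)*83 = -58*(-42 + 35 - 63)*83 = -58*(-70)*83 = 4060*83 = 336980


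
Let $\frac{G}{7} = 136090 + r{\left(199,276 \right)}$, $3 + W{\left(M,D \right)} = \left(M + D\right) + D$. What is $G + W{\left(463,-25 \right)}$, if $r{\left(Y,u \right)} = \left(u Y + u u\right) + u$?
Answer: $1872672$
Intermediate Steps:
$r{\left(Y,u \right)} = u + u^{2} + Y u$ ($r{\left(Y,u \right)} = \left(Y u + u^{2}\right) + u = \left(u^{2} + Y u\right) + u = u + u^{2} + Y u$)
$W{\left(M,D \right)} = -3 + M + 2 D$ ($W{\left(M,D \right)} = -3 + \left(\left(M + D\right) + D\right) = -3 + \left(\left(D + M\right) + D\right) = -3 + \left(M + 2 D\right) = -3 + M + 2 D$)
$G = 1872262$ ($G = 7 \left(136090 + 276 \left(1 + 199 + 276\right)\right) = 7 \left(136090 + 276 \cdot 476\right) = 7 \left(136090 + 131376\right) = 7 \cdot 267466 = 1872262$)
$G + W{\left(463,-25 \right)} = 1872262 + \left(-3 + 463 + 2 \left(-25\right)\right) = 1872262 - -410 = 1872262 + 410 = 1872672$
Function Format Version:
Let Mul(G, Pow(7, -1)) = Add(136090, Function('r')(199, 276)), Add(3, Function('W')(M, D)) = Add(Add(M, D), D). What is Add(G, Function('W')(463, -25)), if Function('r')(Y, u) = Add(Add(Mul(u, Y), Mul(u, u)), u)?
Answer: 1872672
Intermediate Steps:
Function('r')(Y, u) = Add(u, Pow(u, 2), Mul(Y, u)) (Function('r')(Y, u) = Add(Add(Mul(Y, u), Pow(u, 2)), u) = Add(Add(Pow(u, 2), Mul(Y, u)), u) = Add(u, Pow(u, 2), Mul(Y, u)))
Function('W')(M, D) = Add(-3, M, Mul(2, D)) (Function('W')(M, D) = Add(-3, Add(Add(M, D), D)) = Add(-3, Add(Add(D, M), D)) = Add(-3, Add(M, Mul(2, D))) = Add(-3, M, Mul(2, D)))
G = 1872262 (G = Mul(7, Add(136090, Mul(276, Add(1, 199, 276)))) = Mul(7, Add(136090, Mul(276, 476))) = Mul(7, Add(136090, 131376)) = Mul(7, 267466) = 1872262)
Add(G, Function('W')(463, -25)) = Add(1872262, Add(-3, 463, Mul(2, -25))) = Add(1872262, Add(-3, 463, -50)) = Add(1872262, 410) = 1872672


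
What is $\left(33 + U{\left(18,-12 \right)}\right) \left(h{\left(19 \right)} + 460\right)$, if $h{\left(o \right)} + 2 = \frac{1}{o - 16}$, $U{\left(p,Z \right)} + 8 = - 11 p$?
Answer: $- \frac{237875}{3} \approx -79292.0$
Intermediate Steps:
$U{\left(p,Z \right)} = -8 - 11 p$
$h{\left(o \right)} = -2 + \frac{1}{-16 + o}$ ($h{\left(o \right)} = -2 + \frac{1}{o - 16} = -2 + \frac{1}{-16 + o}$)
$\left(33 + U{\left(18,-12 \right)}\right) \left(h{\left(19 \right)} + 460\right) = \left(33 - 206\right) \left(\frac{33 - 38}{-16 + 19} + 460\right) = \left(33 - 206\right) \left(\frac{33 - 38}{3} + 460\right) = \left(33 - 206\right) \left(\frac{1}{3} \left(-5\right) + 460\right) = - 173 \left(- \frac{5}{3} + 460\right) = \left(-173\right) \frac{1375}{3} = - \frac{237875}{3}$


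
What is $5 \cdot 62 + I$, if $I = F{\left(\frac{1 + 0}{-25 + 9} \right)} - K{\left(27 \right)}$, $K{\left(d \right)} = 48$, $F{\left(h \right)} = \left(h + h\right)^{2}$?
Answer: $\frac{16769}{64} \approx 262.02$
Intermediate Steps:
$F{\left(h \right)} = 4 h^{2}$ ($F{\left(h \right)} = \left(2 h\right)^{2} = 4 h^{2}$)
$I = - \frac{3071}{64}$ ($I = 4 \left(\frac{1 + 0}{-25 + 9}\right)^{2} - 48 = 4 \left(1 \frac{1}{-16}\right)^{2} - 48 = 4 \left(1 \left(- \frac{1}{16}\right)\right)^{2} - 48 = 4 \left(- \frac{1}{16}\right)^{2} - 48 = 4 \cdot \frac{1}{256} - 48 = \frac{1}{64} - 48 = - \frac{3071}{64} \approx -47.984$)
$5 \cdot 62 + I = 5 \cdot 62 - \frac{3071}{64} = 310 - \frac{3071}{64} = \frac{16769}{64}$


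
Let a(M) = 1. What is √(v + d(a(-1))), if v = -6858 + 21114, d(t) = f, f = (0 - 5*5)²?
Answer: √14881 ≈ 121.99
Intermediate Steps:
f = 625 (f = (0 - 25)² = (-25)² = 625)
d(t) = 625
v = 14256
√(v + d(a(-1))) = √(14256 + 625) = √14881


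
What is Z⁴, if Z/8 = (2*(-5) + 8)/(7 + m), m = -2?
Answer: 65536/625 ≈ 104.86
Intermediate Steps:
Z = -16/5 (Z = 8*((2*(-5) + 8)/(7 - 2)) = 8*((-10 + 8)/5) = 8*(-2*⅕) = 8*(-⅖) = -16/5 ≈ -3.2000)
Z⁴ = (-16/5)⁴ = 65536/625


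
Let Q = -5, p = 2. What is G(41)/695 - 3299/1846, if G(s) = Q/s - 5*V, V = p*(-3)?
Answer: -18348731/10520354 ≈ -1.7441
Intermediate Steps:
V = -6 (V = 2*(-3) = -6)
G(s) = 30 - 5/s (G(s) = -5/s - 5*(-6) = -5/s + 30 = 30 - 5/s)
G(41)/695 - 3299/1846 = (30 - 5/41)/695 - 3299/1846 = (30 - 5*1/41)*(1/695) - 3299*1/1846 = (30 - 5/41)*(1/695) - 3299/1846 = (1225/41)*(1/695) - 3299/1846 = 245/5699 - 3299/1846 = -18348731/10520354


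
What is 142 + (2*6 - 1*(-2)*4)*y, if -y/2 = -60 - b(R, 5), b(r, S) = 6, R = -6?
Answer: 2782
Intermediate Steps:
y = 132 (y = -2*(-60 - 1*6) = -2*(-60 - 6) = -2*(-66) = 132)
142 + (2*6 - 1*(-2)*4)*y = 142 + (2*6 - 1*(-2)*4)*132 = 142 + (12 + 2*4)*132 = 142 + (12 + 8)*132 = 142 + 20*132 = 142 + 2640 = 2782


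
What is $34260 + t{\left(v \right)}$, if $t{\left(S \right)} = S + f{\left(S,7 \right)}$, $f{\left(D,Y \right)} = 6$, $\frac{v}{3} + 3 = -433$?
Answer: $32958$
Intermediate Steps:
$v = -1308$ ($v = -9 + 3 \left(-433\right) = -9 - 1299 = -1308$)
$t{\left(S \right)} = 6 + S$ ($t{\left(S \right)} = S + 6 = 6 + S$)
$34260 + t{\left(v \right)} = 34260 + \left(6 - 1308\right) = 34260 - 1302 = 32958$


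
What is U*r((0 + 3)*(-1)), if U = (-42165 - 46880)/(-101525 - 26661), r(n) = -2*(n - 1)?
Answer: 356180/64093 ≈ 5.5572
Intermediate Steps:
r(n) = 2 - 2*n (r(n) = -2*(-1 + n) = 2 - 2*n)
U = 89045/128186 (U = -89045/(-128186) = -89045*(-1/128186) = 89045/128186 ≈ 0.69465)
U*r((0 + 3)*(-1)) = 89045*(2 - 2*(0 + 3)*(-1))/128186 = 89045*(2 - 6*(-1))/128186 = 89045*(2 - 2*(-3))/128186 = 89045*(2 + 6)/128186 = (89045/128186)*8 = 356180/64093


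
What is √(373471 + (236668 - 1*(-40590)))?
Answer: √650729 ≈ 806.68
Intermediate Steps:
√(373471 + (236668 - 1*(-40590))) = √(373471 + (236668 + 40590)) = √(373471 + 277258) = √650729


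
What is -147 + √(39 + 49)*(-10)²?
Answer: -147 + 200*√22 ≈ 791.08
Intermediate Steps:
-147 + √(39 + 49)*(-10)² = -147 + √88*100 = -147 + (2*√22)*100 = -147 + 200*√22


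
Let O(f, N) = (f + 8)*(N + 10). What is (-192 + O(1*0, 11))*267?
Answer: -6408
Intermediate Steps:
O(f, N) = (8 + f)*(10 + N)
(-192 + O(1*0, 11))*267 = (-192 + (80 + 8*11 + 10*(1*0) + 11*(1*0)))*267 = (-192 + (80 + 88 + 10*0 + 11*0))*267 = (-192 + (80 + 88 + 0 + 0))*267 = (-192 + 168)*267 = -24*267 = -6408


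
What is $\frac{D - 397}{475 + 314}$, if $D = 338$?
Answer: $- \frac{59}{789} \approx -0.074778$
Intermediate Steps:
$\frac{D - 397}{475 + 314} = \frac{338 - 397}{475 + 314} = - \frac{59}{789}$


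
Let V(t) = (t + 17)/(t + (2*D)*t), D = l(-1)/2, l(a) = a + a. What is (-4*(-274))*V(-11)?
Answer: 6576/11 ≈ 597.82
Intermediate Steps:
l(a) = 2*a
D = -1 (D = (2*(-1))/2 = -2*1/2 = -1)
V(t) = -(17 + t)/t (V(t) = (t + 17)/(t + (2*(-1))*t) = (17 + t)/(t - 2*t) = (17 + t)/((-t)) = (17 + t)*(-1/t) = -(17 + t)/t)
(-4*(-274))*V(-11) = (-4*(-274))*((-17 - 1*(-11))/(-11)) = 1096*(-(-17 + 11)/11) = 1096*(-1/11*(-6)) = 1096*(6/11) = 6576/11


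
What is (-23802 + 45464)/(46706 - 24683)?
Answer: 21662/22023 ≈ 0.98361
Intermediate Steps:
(-23802 + 45464)/(46706 - 24683) = 21662/22023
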